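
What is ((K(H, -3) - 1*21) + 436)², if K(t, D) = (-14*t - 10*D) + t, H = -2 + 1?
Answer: 209764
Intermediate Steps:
H = -1
K(t, D) = -13*t - 10*D
((K(H, -3) - 1*21) + 436)² = (((-13*(-1) - 10*(-3)) - 1*21) + 436)² = (((13 + 30) - 21) + 436)² = ((43 - 21) + 436)² = (22 + 436)² = 458² = 209764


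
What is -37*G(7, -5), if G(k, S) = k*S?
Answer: 1295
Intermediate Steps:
G(k, S) = S*k
-37*G(7, -5) = -(-185)*7 = -37*(-35) = 1295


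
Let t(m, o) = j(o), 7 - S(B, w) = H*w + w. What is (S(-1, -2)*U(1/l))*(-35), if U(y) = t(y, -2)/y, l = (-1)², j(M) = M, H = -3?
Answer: 210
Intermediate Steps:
S(B, w) = 7 + 2*w (S(B, w) = 7 - (-3*w + w) = 7 - (-2)*w = 7 + 2*w)
t(m, o) = o
l = 1
U(y) = -2/y
(S(-1, -2)*U(1/l))*(-35) = ((7 + 2*(-2))*(-2/(1/1)))*(-35) = ((7 - 4)*(-2/1))*(-35) = (3*(-2*1))*(-35) = (3*(-2))*(-35) = -6*(-35) = 210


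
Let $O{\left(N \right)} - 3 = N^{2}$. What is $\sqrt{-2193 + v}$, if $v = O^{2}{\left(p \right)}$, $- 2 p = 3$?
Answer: $\frac{i \sqrt{34647}}{4} \approx 46.534 i$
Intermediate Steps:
$p = - \frac{3}{2}$ ($p = \left(- \frac{1}{2}\right) 3 = - \frac{3}{2} \approx -1.5$)
$O{\left(N \right)} = 3 + N^{2}$
$v = \frac{441}{16}$ ($v = \left(3 + \left(- \frac{3}{2}\right)^{2}\right)^{2} = \left(3 + \frac{9}{4}\right)^{2} = \left(\frac{21}{4}\right)^{2} = \frac{441}{16} \approx 27.563$)
$\sqrt{-2193 + v} = \sqrt{-2193 + \frac{441}{16}} = \sqrt{- \frac{34647}{16}} = \frac{i \sqrt{34647}}{4}$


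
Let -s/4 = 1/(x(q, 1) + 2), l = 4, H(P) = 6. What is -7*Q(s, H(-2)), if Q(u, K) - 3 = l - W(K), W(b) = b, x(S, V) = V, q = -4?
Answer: -7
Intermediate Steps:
s = -4/3 (s = -4/(1 + 2) = -4/3 ≈ -1.3333)
Q(u, K) = 7 - K (Q(u, K) = 3 + (4 - K) = 7 - K)
-7*Q(s, H(-2)) = -7*(7 - 1*6) = -7*(7 - 6) = -7*1 = -7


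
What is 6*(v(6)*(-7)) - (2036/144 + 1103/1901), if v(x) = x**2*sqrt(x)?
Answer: -1007317/68436 - 1512*sqrt(6) ≈ -3718.3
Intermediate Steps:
v(x) = x**(5/2)
6*(v(6)*(-7)) - (2036/144 + 1103/1901) = 6*(6**(5/2)*(-7)) - (2036/144 + 1103/1901) = 6*((36*sqrt(6))*(-7)) - (2036*(1/144) + 1103*(1/1901)) = 6*(-252*sqrt(6)) - (509/36 + 1103/1901) = -1512*sqrt(6) - 1*1007317/68436 = -1512*sqrt(6) - 1007317/68436 = -1007317/68436 - 1512*sqrt(6)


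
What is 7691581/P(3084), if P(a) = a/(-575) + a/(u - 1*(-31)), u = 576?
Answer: -2684554058525/98688 ≈ -2.7202e+7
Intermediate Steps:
P(a) = -32*a/349025 (P(a) = a/(-575) + a/(576 - 1*(-31)) = a*(-1/575) + a/(576 + 31) = -a/575 + a/607 = -32*a/349025)
7691581/P(3084) = 7691581/((-32/349025*3084)) = 7691581/(-98688/349025) = 7691581*(-349025/98688) = -2684554058525/98688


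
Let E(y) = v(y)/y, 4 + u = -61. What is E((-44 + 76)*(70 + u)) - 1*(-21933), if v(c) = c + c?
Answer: 21935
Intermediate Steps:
v(c) = 2*c
u = -65 (u = -4 - 61 = -65)
E(y) = 2 (E(y) = (2*y)/y = 2)
E((-44 + 76)*(70 + u)) - 1*(-21933) = 2 - 1*(-21933) = 2 + 21933 = 21935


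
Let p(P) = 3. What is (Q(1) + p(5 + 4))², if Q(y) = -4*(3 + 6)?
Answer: 1089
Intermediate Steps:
Q(y) = -36 (Q(y) = -4*9 = -36)
(Q(1) + p(5 + 4))² = (-36 + 3)² = (-33)² = 1089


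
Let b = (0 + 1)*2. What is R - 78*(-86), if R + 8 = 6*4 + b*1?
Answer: 6726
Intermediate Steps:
b = 2 (b = 1*2 = 2)
R = 18 (R = -8 + (6*4 + 2*1) = -8 + (24 + 2) = -8 + 26 = 18)
R - 78*(-86) = 18 - 78*(-86) = 18 + 6708 = 6726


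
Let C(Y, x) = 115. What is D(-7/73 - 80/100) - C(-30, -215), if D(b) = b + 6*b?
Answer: -44264/365 ≈ -121.27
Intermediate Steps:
D(b) = 7*b
D(-7/73 - 80/100) - C(-30, -215) = 7*(-7/73 - 80/100) - 1*115 = 7*(-7*1/73 - 80*1/100) - 115 = 7*(-7/73 - ⅘) - 115 = 7*(-327/365) - 115 = -2289/365 - 115 = -44264/365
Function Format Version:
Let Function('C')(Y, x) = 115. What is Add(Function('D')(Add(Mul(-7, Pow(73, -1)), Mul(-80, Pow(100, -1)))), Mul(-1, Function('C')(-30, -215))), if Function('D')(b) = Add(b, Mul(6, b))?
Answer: Rational(-44264, 365) ≈ -121.27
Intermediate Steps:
Function('D')(b) = Mul(7, b)
Add(Function('D')(Add(Mul(-7, Pow(73, -1)), Mul(-80, Pow(100, -1)))), Mul(-1, Function('C')(-30, -215))) = Add(Mul(7, Add(Mul(-7, Pow(73, -1)), Mul(-80, Pow(100, -1)))), Mul(-1, 115)) = Add(Mul(7, Add(Mul(-7, Rational(1, 73)), Mul(-80, Rational(1, 100)))), -115) = Add(Mul(7, Add(Rational(-7, 73), Rational(-4, 5))), -115) = Add(Mul(7, Rational(-327, 365)), -115) = Add(Rational(-2289, 365), -115) = Rational(-44264, 365)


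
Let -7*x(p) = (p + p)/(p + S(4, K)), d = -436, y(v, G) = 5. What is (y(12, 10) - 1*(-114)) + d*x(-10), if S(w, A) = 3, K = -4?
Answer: 14551/49 ≈ 296.96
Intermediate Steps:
x(p) = -2*p/(7*(3 + p)) (x(p) = -(p + p)/(7*(p + 3)) = -2*p/(7*(3 + p)))
(y(12, 10) - 1*(-114)) + d*x(-10) = (5 - 1*(-114)) - (-872)*(-10)/(21 + 7*(-10)) = (5 + 114) - (-872)*(-10)/(21 - 70) = 119 - (-872)*(-10)/(-49) = 119 - (-872)*(-10)*(-1)/49 = 119 - 436*(-20/49) = 119 + 8720/49 = 14551/49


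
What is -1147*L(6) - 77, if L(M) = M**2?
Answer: -41369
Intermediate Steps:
-1147*L(6) - 77 = -1147*6**2 - 77 = -1147*36 - 77 = -41292 - 77 = -41369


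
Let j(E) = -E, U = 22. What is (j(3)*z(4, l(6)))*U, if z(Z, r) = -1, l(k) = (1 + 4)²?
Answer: 66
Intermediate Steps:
l(k) = 25 (l(k) = 5² = 25)
(j(3)*z(4, l(6)))*U = (-1*3*(-1))*22 = -3*(-1)*22 = 3*22 = 66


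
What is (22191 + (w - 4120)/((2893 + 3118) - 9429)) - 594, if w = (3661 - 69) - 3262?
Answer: 36911168/1709 ≈ 21598.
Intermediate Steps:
w = 330 (w = 3592 - 3262 = 330)
(22191 + (w - 4120)/((2893 + 3118) - 9429)) - 594 = (22191 + (330 - 4120)/((2893 + 3118) - 9429)) - 594 = (22191 - 3790/(6011 - 9429)) - 594 = (22191 - 3790/(-3418)) - 594 = (22191 - 3790*(-1/3418)) - 594 = (22191 + 1895/1709) - 594 = 37926314/1709 - 594 = 36911168/1709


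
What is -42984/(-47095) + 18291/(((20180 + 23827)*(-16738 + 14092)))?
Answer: 238300188143/261136217790 ≈ 0.91255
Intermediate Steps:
-42984/(-47095) + 18291/(((20180 + 23827)*(-16738 + 14092))) = -42984*(-1/47095) + 18291/((44007*(-2646))) = 42984/47095 + 18291/(-116442522) = 42984/47095 + 18291*(-1/116442522) = 42984/47095 - 871/5544882 = 238300188143/261136217790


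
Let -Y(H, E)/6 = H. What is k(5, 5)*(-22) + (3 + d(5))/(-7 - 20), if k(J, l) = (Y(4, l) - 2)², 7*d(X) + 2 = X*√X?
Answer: -2810827/189 - 5*√5/189 ≈ -14872.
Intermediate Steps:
Y(H, E) = -6*H
d(X) = -2/7 + X^(3/2)/7 (d(X) = -2/7 + (X*√X)/7 = -2/7 + X^(3/2)/7)
k(J, l) = 676 (k(J, l) = (-6*4 - 2)² = (-24 - 2)² = (-26)² = 676)
k(5, 5)*(-22) + (3 + d(5))/(-7 - 20) = 676*(-22) + (3 + (-2/7 + 5^(3/2)/7))/(-7 - 20) = -14872 + (3 + (-2/7 + (5*√5)/7))/(-27) = -14872 + (3 + (-2/7 + 5*√5/7))*(-1/27) = -14872 + (19/7 + 5*√5/7)*(-1/27) = -14872 + (-19/189 - 5*√5/189) = -2810827/189 - 5*√5/189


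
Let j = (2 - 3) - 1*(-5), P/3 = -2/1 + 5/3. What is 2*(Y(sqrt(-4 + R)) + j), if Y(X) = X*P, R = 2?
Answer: 8 - 2*I*sqrt(2) ≈ 8.0 - 2.8284*I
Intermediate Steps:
P = -1 (P = 3*(-2/1 + 5/3) = 3*(-2*1 + 5*(1/3)) = 3*(-2 + 5/3) = 3*(-1/3) = -1)
j = 4 (j = -1 + 5 = 4)
Y(X) = -X (Y(X) = X*(-1) = -X)
2*(Y(sqrt(-4 + R)) + j) = 2*(-sqrt(-4 + 2) + 4) = 2*(-sqrt(-2) + 4) = 2*(-I*sqrt(2) + 4) = 2*(4 - I*sqrt(2)) = 8 - 2*I*sqrt(2)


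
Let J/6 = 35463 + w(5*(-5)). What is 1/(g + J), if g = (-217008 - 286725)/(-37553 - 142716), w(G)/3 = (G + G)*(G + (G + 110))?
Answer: 180269/28623255015 ≈ 6.2980e-6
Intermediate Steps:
w(G) = 6*G*(110 + 2*G) (w(G) = 3*((G + G)*(G + (G + 110))) = 3*((2*G)*(G + (110 + G))) = 3*((2*G)*(110 + 2*G)) = 3*(2*G*(110 + 2*G)) = 6*G*(110 + 2*G))
J = 158778 (J = 6*(35463 + 12*(5*(-5))*(55 + 5*(-5))) = 6*(35463 + 12*(-25)*(55 - 25)) = 6*(35463 + 12*(-25)*30) = 6*(35463 - 9000) = 6*26463 = 158778)
g = 503733/180269 (g = -503733/(-180269) = -503733*(-1/180269) = 503733/180269 ≈ 2.7943)
1/(g + J) = 1/(503733/180269 + 158778) = 1/(28623255015/180269) = 180269/28623255015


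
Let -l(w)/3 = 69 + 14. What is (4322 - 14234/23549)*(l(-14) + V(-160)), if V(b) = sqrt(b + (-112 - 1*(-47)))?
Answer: -25339371456/23549 + 1526468160*I/23549 ≈ -1.076e+6 + 64821.0*I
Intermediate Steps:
V(b) = sqrt(-65 + b) (V(b) = sqrt(b + (-112 + 47)) = sqrt(b - 65) = sqrt(-65 + b))
l(w) = -249 (l(w) = -3*(69 + 14) = -3*83 = -249)
(4322 - 14234/23549)*(l(-14) + V(-160)) = (4322 - 14234/23549)*(-249 + sqrt(-65 - 160)) = (4322 - 14234*1/23549)*(-249 + sqrt(-225)) = (4322 - 14234/23549)*(-249 + 15*I) = 101764544*(-249 + 15*I)/23549 = -25339371456/23549 + 1526468160*I/23549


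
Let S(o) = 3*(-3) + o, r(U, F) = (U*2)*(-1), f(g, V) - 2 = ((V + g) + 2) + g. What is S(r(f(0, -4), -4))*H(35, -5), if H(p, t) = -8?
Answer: 72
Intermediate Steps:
f(g, V) = 4 + V + 2*g (f(g, V) = 2 + (((V + g) + 2) + g) = 2 + ((2 + V + g) + g) = 2 + (2 + V + 2*g) = 4 + V + 2*g)
r(U, F) = -2*U (r(U, F) = (2*U)*(-1) = -2*U)
S(o) = -9 + o
S(r(f(0, -4), -4))*H(35, -5) = (-9 - 2*(4 - 4 + 2*0))*(-8) = (-9 - 2*(4 - 4 + 0))*(-8) = (-9 - 2*0)*(-8) = (-9 + 0)*(-8) = -9*(-8) = 72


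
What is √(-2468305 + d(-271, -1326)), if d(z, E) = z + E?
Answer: I*√2469902 ≈ 1571.6*I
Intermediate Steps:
d(z, E) = E + z
√(-2468305 + d(-271, -1326)) = √(-2468305 + (-1326 - 271)) = √(-2468305 - 1597) = √(-2469902) = I*√2469902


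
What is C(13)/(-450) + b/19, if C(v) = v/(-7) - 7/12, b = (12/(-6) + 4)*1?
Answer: 15899/143640 ≈ 0.11069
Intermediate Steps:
b = 2 (b = (12*(-1/6) + 4)*1 = (-2 + 4)*1 = 2*1 = 2)
C(v) = -7/12 - v/7 (C(v) = v*(-1/7) - 7*1/12 = -v/7 - 7/12 = -7/12 - v/7)
C(13)/(-450) + b/19 = (-7/12 - 1/7*13)/(-450) + 2/19 = (-7/12 - 13/7)*(-1/450) + 2*(1/19) = -205/84*(-1/450) + 2/19 = 41/7560 + 2/19 = 15899/143640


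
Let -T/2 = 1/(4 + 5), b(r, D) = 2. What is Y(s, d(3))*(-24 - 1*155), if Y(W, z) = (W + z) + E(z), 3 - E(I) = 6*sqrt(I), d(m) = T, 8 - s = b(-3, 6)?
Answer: -14141/9 + 358*I*sqrt(2) ≈ -1571.2 + 506.29*I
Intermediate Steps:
s = 6 (s = 8 - 1*2 = 8 - 2 = 6)
T = -2/9 (T = -2/(4 + 5) = -2/9 ≈ -0.22222)
d(m) = -2/9
E(I) = 3 - 6*sqrt(I)
Y(W, z) = 3 + W + z - 6*sqrt(z) (Y(W, z) = (W + z) + (3 - 6*sqrt(z)) = 3 + W + z - 6*sqrt(z))
Y(s, d(3))*(-24 - 1*155) = (3 + 6 - 2/9 - 2*I*sqrt(2))*(-24 - 1*155) = (3 + 6 - 2/9 - 2*I*sqrt(2))*(-24 - 155) = (3 + 6 - 2/9 - 2*I*sqrt(2))*(-179) = (79/9 - 2*I*sqrt(2))*(-179) = -14141/9 + 358*I*sqrt(2)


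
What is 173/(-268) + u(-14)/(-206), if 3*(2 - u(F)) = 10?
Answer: -52921/82812 ≈ -0.63905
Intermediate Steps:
u(F) = -4/3 (u(F) = 2 - ⅓*10 = 2 - 10/3 = -4/3)
173/(-268) + u(-14)/(-206) = 173/(-268) - 4/3/(-206) = 173*(-1/268) - 4/3*(-1/206) = -173/268 + 2/309 = -52921/82812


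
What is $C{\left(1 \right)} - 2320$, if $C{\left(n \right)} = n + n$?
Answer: $-2318$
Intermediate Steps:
$C{\left(n \right)} = 2 n$
$C{\left(1 \right)} - 2320 = 2 \cdot 1 - 2320 = 2 - 2320 = -2318$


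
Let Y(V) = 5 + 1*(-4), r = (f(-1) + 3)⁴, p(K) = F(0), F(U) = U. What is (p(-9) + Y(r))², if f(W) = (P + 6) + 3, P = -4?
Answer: 1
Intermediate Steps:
f(W) = 5 (f(W) = (-4 + 6) + 3 = 2 + 3 = 5)
p(K) = 0
r = 4096 (r = (5 + 3)⁴ = 8⁴ = 4096)
Y(V) = 1 (Y(V) = 5 - 4 = 1)
(p(-9) + Y(r))² = (0 + 1)² = 1² = 1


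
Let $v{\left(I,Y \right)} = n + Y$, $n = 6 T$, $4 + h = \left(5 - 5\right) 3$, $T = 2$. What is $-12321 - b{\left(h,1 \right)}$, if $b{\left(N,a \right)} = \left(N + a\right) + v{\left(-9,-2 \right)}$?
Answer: $-12328$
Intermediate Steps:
$h = -4$ ($h = -4 + \left(5 - 5\right) 3 = -4 + 0 \cdot 3 = -4 + 0 = -4$)
$n = 12$ ($n = 6 \cdot 2 = 12$)
$v{\left(I,Y \right)} = 12 + Y$
$b{\left(N,a \right)} = 10 + N + a$ ($b{\left(N,a \right)} = \left(N + a\right) + \left(12 - 2\right) = \left(N + a\right) + 10 = 10 + N + a$)
$-12321 - b{\left(h,1 \right)} = -12321 - \left(10 - 4 + 1\right) = -12321 - 7 = -12328$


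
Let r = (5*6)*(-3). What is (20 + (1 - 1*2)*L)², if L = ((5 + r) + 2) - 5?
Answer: 11664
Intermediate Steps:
r = -90 (r = 30*(-3) = -90)
L = -88 (L = ((5 - 90) + 2) - 5 = (-85 + 2) - 5 = -83 - 5 = -88)
(20 + (1 - 1*2)*L)² = (20 + (1 - 1*2)*(-88))² = (20 + (1 - 2)*(-88))² = (20 - 1*(-88))² = (20 + 88)² = 108² = 11664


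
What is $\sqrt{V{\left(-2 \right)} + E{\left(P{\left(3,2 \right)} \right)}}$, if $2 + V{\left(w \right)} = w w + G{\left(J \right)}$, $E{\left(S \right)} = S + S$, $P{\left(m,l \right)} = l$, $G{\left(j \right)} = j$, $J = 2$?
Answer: $2 \sqrt{2} \approx 2.8284$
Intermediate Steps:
$E{\left(S \right)} = 2 S$
$V{\left(w \right)} = w^{2}$ ($V{\left(w \right)} = -2 + \left(w w + 2\right) = -2 + \left(w^{2} + 2\right) = -2 + \left(2 + w^{2}\right) = w^{2}$)
$\sqrt{V{\left(-2 \right)} + E{\left(P{\left(3,2 \right)} \right)}} = \sqrt{\left(-2\right)^{2} + 2 \cdot 2} = \sqrt{4 + 4} = \sqrt{8} = 2 \sqrt{2}$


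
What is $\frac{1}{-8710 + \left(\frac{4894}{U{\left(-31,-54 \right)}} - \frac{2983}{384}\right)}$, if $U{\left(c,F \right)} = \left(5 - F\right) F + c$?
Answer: $- \frac{1235328}{10771182487} \approx -0.00011469$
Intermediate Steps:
$U{\left(c,F \right)} = c + F \left(5 - F\right)$ ($U{\left(c,F \right)} = F \left(5 - F\right) + c = c + F \left(5 - F\right)$)
$\frac{1}{-8710 + \left(\frac{4894}{U{\left(-31,-54 \right)}} - \frac{2983}{384}\right)} = \frac{1}{-8710 + \left(\frac{4894}{-31 - \left(-54\right)^{2} + 5 \left(-54\right)} - \frac{2983}{384}\right)} = \frac{1}{-8710 + \left(\frac{4894}{-31 - 2916 - 270} - \frac{2983}{384}\right)} = \frac{1}{-8710 - \left(\frac{2983}{384} - \frac{4894}{-31 - 2916 - 270}\right)} = \frac{1}{-8710 - \left(\frac{2983}{384} - \frac{4894}{-3217}\right)} = \frac{1}{-8710 + \left(4894 \left(- \frac{1}{3217}\right) - \frac{2983}{384}\right)} = \frac{1}{-8710 - \frac{11475607}{1235328}} = \frac{1}{- \frac{10771182487}{1235328}} = - \frac{1235328}{10771182487}$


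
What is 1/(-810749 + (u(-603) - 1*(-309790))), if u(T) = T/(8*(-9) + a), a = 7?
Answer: -65/32561732 ≈ -1.9962e-6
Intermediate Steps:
u(T) = -T/65 (u(T) = T/(8*(-9) + 7) = T/(-72 + 7) = T/(-65) = T*(-1/65) = -T/65)
1/(-810749 + (u(-603) - 1*(-309790))) = 1/(-810749 + (-1/65*(-603) - 1*(-309790))) = 1/(-810749 + (603/65 + 309790)) = 1/(-810749 + 20136953/65) = 1/(-32561732/65) = -65/32561732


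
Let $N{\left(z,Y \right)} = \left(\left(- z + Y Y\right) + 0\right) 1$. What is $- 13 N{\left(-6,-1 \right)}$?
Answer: $-91$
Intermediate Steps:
$N{\left(z,Y \right)} = Y^{2} - z$ ($N{\left(z,Y \right)} = \left(\left(- z + Y^{2}\right) + 0\right) 1 = \left(\left(Y^{2} - z\right) + 0\right) 1 = \left(Y^{2} - z\right) 1 = Y^{2} - z$)
$- 13 N{\left(-6,-1 \right)} = - 13 \left(\left(-1\right)^{2} - -6\right) = - 13 \left(1 + 6\right) = \left(-13\right) 7 = -91$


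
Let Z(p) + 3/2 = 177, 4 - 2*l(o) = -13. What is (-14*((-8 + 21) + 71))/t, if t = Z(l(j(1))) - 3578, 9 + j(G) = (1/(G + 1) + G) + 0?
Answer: 2352/6805 ≈ 0.34563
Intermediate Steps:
j(G) = -9 + G + 1/(1 + G) (j(G) = -9 + ((1/(G + 1) + G) + 0) = -9 + ((1/(1 + G) + G) + 0) = -9 + ((G + 1/(1 + G)) + 0) = -9 + (G + 1/(1 + G)) = -9 + G + 1/(1 + G))
l(o) = 17/2 (l(o) = 2 - ½*(-13) = 2 + 13/2 = 17/2)
Z(p) = 351/2 (Z(p) = -3/2 + 177 = 351/2)
t = -6805/2 (t = 351/2 - 3578 = -6805/2 ≈ -3402.5)
(-14*((-8 + 21) + 71))/t = (-14*((-8 + 21) + 71))/(-6805/2) = -14*(13 + 71)*(-2/6805) = -14*84*(-2/6805) = -1176*(-2/6805) = 2352/6805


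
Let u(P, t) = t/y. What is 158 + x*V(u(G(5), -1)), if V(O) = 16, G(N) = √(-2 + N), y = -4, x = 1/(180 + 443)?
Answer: 98450/623 ≈ 158.03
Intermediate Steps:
x = 1/623 ≈ 0.0016051
u(P, t) = -t/4 (u(P, t) = t/(-4) = t*(-¼) = -t/4)
158 + x*V(u(G(5), -1)) = 158 + (1/623)*16 = 158 + 16/623 = 98450/623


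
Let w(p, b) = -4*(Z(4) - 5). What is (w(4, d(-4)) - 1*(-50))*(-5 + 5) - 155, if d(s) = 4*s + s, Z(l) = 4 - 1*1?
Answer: -155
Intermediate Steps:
Z(l) = 3 (Z(l) = 4 - 1 = 3)
d(s) = 5*s
w(p, b) = 8 (w(p, b) = -4*(3 - 5) = -4*(-2) = 8)
(w(4, d(-4)) - 1*(-50))*(-5 + 5) - 155 = (8 - 1*(-50))*(-5 + 5) - 155 = (8 + 50)*0 - 155 = 58*0 - 155 = 0 - 155 = -155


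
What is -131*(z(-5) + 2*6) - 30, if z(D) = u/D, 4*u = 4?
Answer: -7879/5 ≈ -1575.8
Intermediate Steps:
u = 1 (u = (¼)*4 = 1)
z(D) = 1/D
-131*(z(-5) + 2*6) - 30 = -131*(1/(-5) + 2*6) - 30 = -131*(-⅕ + 12) - 30 = -131*59/5 - 30 = -7729/5 - 30 = -7879/5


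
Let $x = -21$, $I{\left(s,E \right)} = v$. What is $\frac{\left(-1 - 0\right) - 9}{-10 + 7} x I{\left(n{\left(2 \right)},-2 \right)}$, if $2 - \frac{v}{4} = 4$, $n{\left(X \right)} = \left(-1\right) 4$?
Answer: $560$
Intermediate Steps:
$n{\left(X \right)} = -4$
$v = -8$ ($v = 8 - 16 = -8$)
$I{\left(s,E \right)} = -8$
$\frac{\left(-1 - 0\right) - 9}{-10 + 7} x I{\left(n{\left(2 \right)},-2 \right)} = \frac{\left(-1 - 0\right) - 9}{-10 + 7} \left(-21\right) \left(-8\right) = \frac{\left(-1 + 0\right) - 9}{-3} \left(-21\right) \left(-8\right) = \left(-1 - 9\right) \left(- \frac{1}{3}\right) \left(-21\right) \left(-8\right) = \left(-10\right) \left(- \frac{1}{3}\right) \left(-21\right) \left(-8\right) = \frac{10}{3} \left(-21\right) \left(-8\right) = \left(-70\right) \left(-8\right) = 560$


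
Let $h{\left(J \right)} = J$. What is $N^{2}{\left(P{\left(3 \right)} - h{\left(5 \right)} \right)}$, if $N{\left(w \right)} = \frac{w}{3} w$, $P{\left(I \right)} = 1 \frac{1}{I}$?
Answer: $\frac{38416}{729} \approx 52.697$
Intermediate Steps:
$P{\left(I \right)} = \frac{1}{I}$
$N{\left(w \right)} = \frac{w^{2}}{3}$ ($N{\left(w \right)} = w \frac{1}{3} w = \frac{w}{3} w = \frac{w^{2}}{3}$)
$N^{2}{\left(P{\left(3 \right)} - h{\left(5 \right)} \right)} = \left(\frac{\left(\frac{1}{3} - 5\right)^{2}}{3}\right)^{2} = \left(\frac{\left(- \frac{14}{3}\right)^{2}}{3}\right)^{2} = \left(\frac{1}{3} \cdot \frac{196}{9}\right)^{2} = \left(\frac{196}{27}\right)^{2} = \frac{38416}{729}$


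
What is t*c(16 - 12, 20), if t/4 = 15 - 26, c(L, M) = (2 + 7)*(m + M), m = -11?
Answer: -3564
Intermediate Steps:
c(L, M) = -99 + 9*M (c(L, M) = (2 + 7)*(-11 + M) = 9*(-11 + M) = -99 + 9*M)
t = -44 (t = 4*(15 - 26) = 4*(-11) = -44)
t*c(16 - 12, 20) = -44*(-99 + 9*20) = -44*(-99 + 180) = -44*81 = -3564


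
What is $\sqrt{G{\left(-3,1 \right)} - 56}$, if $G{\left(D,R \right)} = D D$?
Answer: $i \sqrt{47} \approx 6.8557 i$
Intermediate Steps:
$G{\left(D,R \right)} = D^{2}$
$\sqrt{G{\left(-3,1 \right)} - 56} = \sqrt{\left(-3\right)^{2} - 56} = \sqrt{9 - 56} = \sqrt{-47} = i \sqrt{47}$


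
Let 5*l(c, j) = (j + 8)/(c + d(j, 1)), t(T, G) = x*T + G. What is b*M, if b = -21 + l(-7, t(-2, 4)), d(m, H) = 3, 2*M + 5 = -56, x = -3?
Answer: 13359/20 ≈ 667.95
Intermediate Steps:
M = -61/2 (M = -5/2 + (½)*(-56) = -5/2 - 28 = -61/2 ≈ -30.500)
t(T, G) = G - 3*T (t(T, G) = -3*T + G = G - 3*T)
l(c, j) = (8 + j)/(5*(3 + c)) (l(c, j) = ((j + 8)/(c + 3))/5 = ((8 + j)/(3 + c))/5 = (8 + j)/(5*(3 + c)))
b = -219/10 (b = -21 + (8 + (4 - 3*(-2)))/(5*(3 - 7)) = -21 + (⅕)*(8 + (4 + 6))/(-4) = -21 + (⅕)*(-¼)*(8 + 10) = -21 + (⅕)*(-¼)*18 = -21 - 9/10 = -219/10 ≈ -21.900)
b*M = -219/10*(-61/2) = 13359/20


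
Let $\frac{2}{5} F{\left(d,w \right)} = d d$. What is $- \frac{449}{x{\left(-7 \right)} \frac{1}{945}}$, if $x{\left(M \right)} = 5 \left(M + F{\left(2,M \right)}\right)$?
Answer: $-28287$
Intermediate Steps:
$F{\left(d,w \right)} = \frac{5 d^{2}}{2}$ ($F{\left(d,w \right)} = \frac{5 d d}{2} = \frac{5 d^{2}}{2}$)
$x{\left(M \right)} = 50 + 5 M$ ($x{\left(M \right)} = 5 \left(M + \frac{5 \cdot 2^{2}}{2}\right) = 5 \left(M + \frac{5}{2} \cdot 4\right) = 5 \left(M + 10\right) = 5 \left(10 + M\right) = 50 + 5 M$)
$- \frac{449}{x{\left(-7 \right)} \frac{1}{945}} = - \frac{449}{\left(50 + 5 \left(-7\right)\right) \frac{1}{945}} = - \frac{449}{\left(50 - 35\right) \frac{1}{945}} = - \frac{449}{15 \cdot \frac{1}{945}} = - 449 \frac{1}{\frac{1}{63}} = - 449 \cdot 63 = \left(-1\right) 28287 = -28287$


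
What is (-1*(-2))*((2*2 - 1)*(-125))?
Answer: -750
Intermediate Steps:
(-1*(-2))*((2*2 - 1)*(-125)) = 2*((4 - 1)*(-125)) = 2*(3*(-125)) = 2*(-375) = -750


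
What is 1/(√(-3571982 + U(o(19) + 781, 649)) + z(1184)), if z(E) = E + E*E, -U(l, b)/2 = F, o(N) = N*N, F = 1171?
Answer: 350760/492131203981 - I*√893581/984262407962 ≈ 7.1274e-7 - 9.6041e-10*I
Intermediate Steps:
o(N) = N²
U(l, b) = -2342 (U(l, b) = -2*1171 = -2342)
z(E) = E + E²
1/(√(-3571982 + U(o(19) + 781, 649)) + z(1184)) = 1/(√(-3571982 - 2342) + 1184*(1 + 1184)) = 1/(√(-3574324) + 1184*1185) = 1/(2*I*√893581 + 1403040) = 1/(1403040 + 2*I*√893581)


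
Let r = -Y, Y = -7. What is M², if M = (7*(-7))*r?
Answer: 117649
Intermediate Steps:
r = 7 (r = -1*(-7) = 7)
M = -343 (M = (7*(-7))*7 = -49*7 = -343)
M² = (-343)² = 117649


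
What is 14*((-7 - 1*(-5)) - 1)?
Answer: -42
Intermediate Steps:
14*((-7 - 1*(-5)) - 1) = 14*((-7 + 5) - 1) = 14*(-2 - 1) = 14*(-3) = -42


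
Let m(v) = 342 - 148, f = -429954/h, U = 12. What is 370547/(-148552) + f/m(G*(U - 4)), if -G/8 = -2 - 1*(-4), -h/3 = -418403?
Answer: -15049328802545/6028996438232 ≈ -2.4962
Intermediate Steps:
h = 1255209 (h = -3*(-418403) = 1255209)
G = -16 (G = -8*(-2 - 1*(-4)) = -8*(-2 + 4) = -8*2 = -16)
f = -143318/418403 (f = -429954/1255209 = -429954*1/1255209 = -143318/418403 ≈ -0.34254)
m(v) = 194
370547/(-148552) + f/m(G*(U - 4)) = 370547/(-148552) - 143318/418403/194 = 370547*(-1/148552) - 143318/418403*1/194 = -370547/148552 - 71659/40585091 = -15049328802545/6028996438232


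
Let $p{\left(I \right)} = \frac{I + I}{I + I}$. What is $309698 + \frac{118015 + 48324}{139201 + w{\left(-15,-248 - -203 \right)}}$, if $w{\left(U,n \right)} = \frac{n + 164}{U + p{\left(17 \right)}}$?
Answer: $\frac{86215610408}{278385} \approx 3.097 \cdot 10^{5}$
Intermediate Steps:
$p{\left(I \right)} = 1$ ($p{\left(I \right)} = \frac{2 I}{2 I} = 2 I \frac{1}{2 I} = 1$)
$w{\left(U,n \right)} = \frac{164 + n}{1 + U}$ ($w{\left(U,n \right)} = \frac{n + 164}{U + 1} = \frac{164 + n}{1 + U}$)
$309698 + \frac{118015 + 48324}{139201 + w{\left(-15,-248 - -203 \right)}} = 309698 + \frac{118015 + 48324}{139201 + \frac{164 - 45}{1 - 15}} = 309698 + \frac{166339}{139201 + \frac{164 + \left(-248 + 203\right)}{-14}} = 309698 + \frac{166339}{139201 - \frac{164 - 45}{14}} = 309698 + \frac{166339}{139201 - \frac{17}{2}} = 309698 + \frac{166339}{\frac{278385}{2}} = 309698 + 166339 \cdot \frac{2}{278385} = 309698 + \frac{332678}{278385} = \frac{86215610408}{278385}$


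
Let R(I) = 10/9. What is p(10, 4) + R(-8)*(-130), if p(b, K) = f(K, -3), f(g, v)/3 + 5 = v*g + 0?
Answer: -1759/9 ≈ -195.44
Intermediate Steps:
f(g, v) = -15 + 3*g*v (f(g, v) = -15 + 3*(v*g + 0) = -15 + 3*(g*v + 0) = -15 + 3*(g*v) = -15 + 3*g*v)
p(b, K) = -15 - 9*K (p(b, K) = -15 + 3*K*(-3) = -15 - 9*K)
R(I) = 10/9 (R(I) = 10*(⅑) = 10/9)
p(10, 4) + R(-8)*(-130) = (-15 - 9*4) + (10/9)*(-130) = (-15 - 36) - 1300/9 = -51 - 1300/9 = -1759/9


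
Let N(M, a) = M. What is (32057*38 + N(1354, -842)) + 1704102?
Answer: 2923622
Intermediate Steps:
(32057*38 + N(1354, -842)) + 1704102 = (32057*38 + 1354) + 1704102 = (1218166 + 1354) + 1704102 = 1219520 + 1704102 = 2923622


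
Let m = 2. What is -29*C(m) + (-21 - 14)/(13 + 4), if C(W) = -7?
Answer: 3416/17 ≈ 200.94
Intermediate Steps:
-29*C(m) + (-21 - 14)/(13 + 4) = -29*(-7) + (-21 - 14)/(13 + 4) = 203 - 35/17 = 3416/17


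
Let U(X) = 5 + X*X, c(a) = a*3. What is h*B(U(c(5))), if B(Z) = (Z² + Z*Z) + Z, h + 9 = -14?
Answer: -2438690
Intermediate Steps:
c(a) = 3*a
h = -23 (h = -9 - 14 = -23)
U(X) = 5 + X²
B(Z) = Z + 2*Z² (B(Z) = (Z² + Z²) + Z = 2*Z² + Z = Z + 2*Z²)
h*B(U(c(5))) = -23*(5 + (3*5)²)*(1 + 2*(5 + (3*5)²)) = -23*(5 + 15²)*(1 + 2*(5 + 15²)) = -23*(5 + 225)*(1 + 2*(5 + 225)) = -5290*(1 + 2*230) = -5290*(1 + 460) = -5290*461 = -23*106030 = -2438690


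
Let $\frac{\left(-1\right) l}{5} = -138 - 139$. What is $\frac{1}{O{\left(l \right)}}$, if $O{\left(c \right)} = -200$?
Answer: $- \frac{1}{200} \approx -0.005$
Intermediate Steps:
$l = 1385$ ($l = - 5 \left(-138 - 139\right) = \left(-5\right) \left(-277\right) = 1385$)
$\frac{1}{O{\left(l \right)}} = \frac{1}{-200} = - \frac{1}{200}$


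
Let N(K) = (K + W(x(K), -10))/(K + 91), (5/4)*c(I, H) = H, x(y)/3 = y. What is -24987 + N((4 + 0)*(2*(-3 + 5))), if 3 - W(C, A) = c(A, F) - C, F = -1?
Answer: -13367706/535 ≈ -24986.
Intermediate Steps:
x(y) = 3*y
c(I, H) = 4*H/5
W(C, A) = 19/5 + C (W(C, A) = 3 - ((⅘)*(-1) - C) = 3 - (-⅘ - C) = 3 + (⅘ + C) = 19/5 + C)
N(K) = (19/5 + 4*K)/(91 + K) (N(K) = (K + (19/5 + 3*K))/(K + 91) = (19/5 + 4*K)/(91 + K))
-24987 + N((4 + 0)*(2*(-3 + 5))) = -24987 + (19 + 20*((4 + 0)*(2*(-3 + 5))))/(5*(91 + (4 + 0)*(2*(-3 + 5)))) = -24987 + (19 + 20*(4*(2*2)))/(5*(91 + 4*(2*2))) = -24987 + (19 + 20*(4*4))/(5*(91 + 4*4)) = -24987 + (19 + 20*16)/(5*(91 + 16)) = -24987 + (⅕)*(19 + 320)/107 = -24987 + (⅕)*(1/107)*339 = -24987 + 339/535 = -13367706/535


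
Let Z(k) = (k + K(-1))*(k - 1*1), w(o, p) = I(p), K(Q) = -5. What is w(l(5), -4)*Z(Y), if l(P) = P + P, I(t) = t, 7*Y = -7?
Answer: -48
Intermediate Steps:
Y = -1 (Y = (1/7)*(-7) = -1)
l(P) = 2*P
w(o, p) = p
Z(k) = (-1 + k)*(-5 + k) (Z(k) = (k - 5)*(k - 1*1) = (-5 + k)*(k - 1) = (-5 + k)*(-1 + k) = (-1 + k)*(-5 + k))
w(l(5), -4)*Z(Y) = -4*(5 + (-1)**2 - 6*(-1)) = -4*(5 + 1 + 6) = -4*12 = -48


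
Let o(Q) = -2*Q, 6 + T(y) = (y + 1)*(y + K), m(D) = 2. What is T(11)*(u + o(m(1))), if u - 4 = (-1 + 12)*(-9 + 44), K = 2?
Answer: 57750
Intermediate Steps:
u = 389 (u = 4 + (-1 + 12)*(-9 + 44) = 4 + 11*35 = 4 + 385 = 389)
T(y) = -6 + (1 + y)*(2 + y) (T(y) = -6 + (y + 1)*(y + 2) = -6 + (1 + y)*(2 + y))
T(11)*(u + o(m(1))) = (-4 + 11² + 3*11)*(389 - 2*2) = (-4 + 121 + 33)*(389 - 4) = 150*385 = 57750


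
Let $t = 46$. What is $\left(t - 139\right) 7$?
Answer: $-651$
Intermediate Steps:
$\left(t - 139\right) 7 = \left(46 - 139\right) 7 = \left(-93\right) 7 = -651$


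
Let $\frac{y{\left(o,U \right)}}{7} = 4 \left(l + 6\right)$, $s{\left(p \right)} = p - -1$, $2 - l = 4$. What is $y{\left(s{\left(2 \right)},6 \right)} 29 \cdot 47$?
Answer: $152656$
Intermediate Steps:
$l = -2$ ($l = 2 - 4 = -2$)
$s{\left(p \right)} = 1 + p$ ($s{\left(p \right)} = p + 1 = 1 + p$)
$y{\left(o,U \right)} = 112$ ($y{\left(o,U \right)} = 7 \cdot 4 \left(-2 + 6\right) = 7 \cdot 4 \cdot 4 = 7 \cdot 16 = 112$)
$y{\left(s{\left(2 \right)},6 \right)} 29 \cdot 47 = 112 \cdot 29 \cdot 47 = 3248 \cdot 47 = 152656$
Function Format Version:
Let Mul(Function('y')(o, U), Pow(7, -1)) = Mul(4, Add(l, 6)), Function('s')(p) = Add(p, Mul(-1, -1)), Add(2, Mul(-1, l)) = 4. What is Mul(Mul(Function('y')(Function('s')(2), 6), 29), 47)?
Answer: 152656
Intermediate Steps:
l = -2 (l = Add(2, Mul(-1, 4)) = Add(2, -4) = -2)
Function('s')(p) = Add(1, p) (Function('s')(p) = Add(p, 1) = Add(1, p))
Function('y')(o, U) = 112 (Function('y')(o, U) = Mul(7, Mul(4, Add(-2, 6))) = Mul(7, Mul(4, 4)) = Mul(7, 16) = 112)
Mul(Mul(Function('y')(Function('s')(2), 6), 29), 47) = Mul(Mul(112, 29), 47) = Mul(3248, 47) = 152656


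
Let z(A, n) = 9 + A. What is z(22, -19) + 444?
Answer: 475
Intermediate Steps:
z(22, -19) + 444 = (9 + 22) + 444 = 31 + 444 = 475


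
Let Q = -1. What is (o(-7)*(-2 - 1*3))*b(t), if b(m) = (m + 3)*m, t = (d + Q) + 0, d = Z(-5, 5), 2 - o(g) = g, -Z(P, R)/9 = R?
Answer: -89010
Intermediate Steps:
Z(P, R) = -9*R
o(g) = 2 - g
d = -45 (d = -9*5 = -45)
t = -46 (t = (-45 - 1) + 0 = -46 + 0 = -46)
b(m) = m*(3 + m) (b(m) = (3 + m)*m = m*(3 + m))
(o(-7)*(-2 - 1*3))*b(t) = ((2 - 1*(-7))*(-2 - 1*3))*(-46*(3 - 46)) = ((2 + 7)*(-2 - 3))*(-46*(-43)) = (9*(-5))*1978 = -45*1978 = -89010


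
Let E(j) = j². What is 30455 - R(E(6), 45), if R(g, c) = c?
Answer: 30410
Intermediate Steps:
30455 - R(E(6), 45) = 30455 - 1*45 = 30455 - 45 = 30410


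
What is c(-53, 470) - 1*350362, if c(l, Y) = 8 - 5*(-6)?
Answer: -350324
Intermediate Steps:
c(l, Y) = 38 (c(l, Y) = 8 + 30 = 38)
c(-53, 470) - 1*350362 = 38 - 1*350362 = 38 - 350362 = -350324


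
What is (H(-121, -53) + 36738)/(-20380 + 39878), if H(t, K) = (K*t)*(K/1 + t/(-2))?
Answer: 169671/38996 ≈ 4.3510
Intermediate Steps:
H(t, K) = K*t*(K - t/2) (H(t, K) = (K*t)*(K*1 + t*(-1/2)) = (K*t)*(K - t/2) = K*t*(K - t/2))
(H(-121, -53) + 36738)/(-20380 + 39878) = ((1/2)*(-53)*(-121)*(-1*(-121) + 2*(-53)) + 36738)/(-20380 + 39878) = ((1/2)*(-53)*(-121)*(121 - 106) + 36738)/19498 = ((1/2)*(-53)*(-121)*15 + 36738)*(1/19498) = (96195/2 + 36738)*(1/19498) = (169671/2)*(1/19498) = 169671/38996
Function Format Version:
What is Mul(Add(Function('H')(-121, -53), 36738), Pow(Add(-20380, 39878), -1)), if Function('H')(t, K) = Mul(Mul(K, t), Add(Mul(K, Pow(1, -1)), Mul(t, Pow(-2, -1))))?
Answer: Rational(169671, 38996) ≈ 4.3510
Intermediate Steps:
Function('H')(t, K) = Mul(K, t, Add(K, Mul(Rational(-1, 2), t))) (Function('H')(t, K) = Mul(Mul(K, t), Add(Mul(K, 1), Mul(t, Rational(-1, 2)))) = Mul(Mul(K, t), Add(K, Mul(Rational(-1, 2), t))) = Mul(K, t, Add(K, Mul(Rational(-1, 2), t))))
Mul(Add(Function('H')(-121, -53), 36738), Pow(Add(-20380, 39878), -1)) = Mul(Add(Mul(Rational(1, 2), -53, -121, Add(Mul(-1, -121), Mul(2, -53))), 36738), Pow(Add(-20380, 39878), -1)) = Mul(Add(Mul(Rational(1, 2), -53, -121, Add(121, -106)), 36738), Pow(19498, -1)) = Mul(Add(Mul(Rational(1, 2), -53, -121, 15), 36738), Rational(1, 19498)) = Mul(Add(Rational(96195, 2), 36738), Rational(1, 19498)) = Mul(Rational(169671, 2), Rational(1, 19498)) = Rational(169671, 38996)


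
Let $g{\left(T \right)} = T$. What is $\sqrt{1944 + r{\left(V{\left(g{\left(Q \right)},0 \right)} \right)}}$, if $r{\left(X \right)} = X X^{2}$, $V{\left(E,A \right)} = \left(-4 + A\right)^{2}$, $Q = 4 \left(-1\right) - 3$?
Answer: $2 \sqrt{1510} \approx 77.717$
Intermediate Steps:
$Q = -7$ ($Q = -4 - 3 = -7$)
$r{\left(X \right)} = X^{3}$
$\sqrt{1944 + r{\left(V{\left(g{\left(Q \right)},0 \right)} \right)}} = \sqrt{1944 + \left(\left(-4 + 0\right)^{2}\right)^{3}} = \sqrt{1944 + \left(\left(-4\right)^{2}\right)^{3}} = \sqrt{1944 + 16^{3}} = \sqrt{1944 + 4096} = \sqrt{6040} = 2 \sqrt{1510}$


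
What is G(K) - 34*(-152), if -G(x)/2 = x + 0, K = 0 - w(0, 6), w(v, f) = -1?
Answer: 5166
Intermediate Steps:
K = 1 (K = 0 - 1*(-1) = 0 + 1 = 1)
G(x) = -2*x (G(x) = -2*(x + 0) = -2*x)
G(K) - 34*(-152) = -2*1 - 34*(-152) = -2 + 5168 = 5166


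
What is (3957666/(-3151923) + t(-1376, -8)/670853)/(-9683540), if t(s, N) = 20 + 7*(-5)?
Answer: 885019795981/6825207537223016420 ≈ 1.2967e-7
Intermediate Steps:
t(s, N) = -15 (t(s, N) = 20 - 35 = -15)
(3957666/(-3151923) + t(-1376, -8)/670853)/(-9683540) = (3957666/(-3151923) - 15/670853)/(-9683540) = (3957666*(-1/3151923) - 15*1/670853)*(-1/9683540) = (-1319222/1050641 - 15/670853)*(-1/9683540) = -885019795981/704825666773*(-1/9683540) = 885019795981/6825207537223016420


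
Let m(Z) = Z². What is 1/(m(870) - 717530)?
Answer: 1/39370 ≈ 2.5400e-5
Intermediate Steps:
1/(m(870) - 717530) = 1/(870² - 717530) = 1/(756900 - 717530) = 1/39370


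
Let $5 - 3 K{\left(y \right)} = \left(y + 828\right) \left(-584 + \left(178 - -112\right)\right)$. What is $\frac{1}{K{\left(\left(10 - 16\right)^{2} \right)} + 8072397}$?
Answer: $\frac{3}{24471212} \approx 1.2259 \cdot 10^{-7}$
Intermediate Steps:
$K{\left(y \right)} = \frac{243437}{3} + 98 y$ ($K{\left(y \right)} = \frac{5}{3} - \frac{\left(y + 828\right) \left(-584 + \left(178 - -112\right)\right)}{3} = \frac{5}{3} - \frac{\left(828 + y\right) \left(-584 + \left(178 + 112\right)\right)}{3} = \frac{5}{3} - \frac{\left(828 + y\right) \left(-584 + 290\right)}{3} = \frac{5}{3} - \frac{\left(828 + y\right) \left(-294\right)}{3} = \frac{5}{3} - \frac{-243432 - 294 y}{3} = \frac{5}{3} + \left(81144 + 98 y\right) = \frac{243437}{3} + 98 y$)
$\frac{1}{K{\left(\left(10 - 16\right)^{2} \right)} + 8072397} = \frac{1}{\left(\frac{243437}{3} + 98 \left(10 - 16\right)^{2}\right) + 8072397} = \frac{1}{\left(\frac{243437}{3} + 98 \left(-6\right)^{2}\right) + 8072397} = \frac{1}{\left(\frac{243437}{3} + 98 \cdot 36\right) + 8072397} = \frac{1}{\left(\frac{243437}{3} + 3528\right) + 8072397} = \frac{1}{\frac{254021}{3} + 8072397} = \frac{1}{\frac{24471212}{3}} = \frac{3}{24471212}$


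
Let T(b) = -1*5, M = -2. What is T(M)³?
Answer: -125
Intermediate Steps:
T(b) = -5
T(M)³ = (-5)³ = -125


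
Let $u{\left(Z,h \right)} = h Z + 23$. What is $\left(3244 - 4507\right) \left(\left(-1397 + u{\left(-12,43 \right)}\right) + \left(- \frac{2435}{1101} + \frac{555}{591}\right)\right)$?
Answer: $\frac{172698974140}{72299} \approx 2.3887 \cdot 10^{6}$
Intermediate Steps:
$u{\left(Z,h \right)} = 23 + Z h$ ($u{\left(Z,h \right)} = Z h + 23 = 23 + Z h$)
$\left(3244 - 4507\right) \left(\left(-1397 + u{\left(-12,43 \right)}\right) + \left(- \frac{2435}{1101} + \frac{555}{591}\right)\right) = \left(3244 - 4507\right) \left(\left(-1397 + \left(23 - 516\right)\right) + \left(- \frac{2435}{1101} + \frac{555}{591}\right)\right) = - 1263 \left(\left(-1397 + \left(23 - 516\right)\right) + \left(\left(-2435\right) \frac{1}{1101} + 555 \cdot \frac{1}{591}\right)\right) = - 1263 \left(\left(-1397 - 493\right) + \left(- \frac{2435}{1101} + \frac{185}{197}\right)\right) = - 1263 \left(-1890 - \frac{276010}{216897}\right) = \left(-1263\right) \left(- \frac{410211340}{216897}\right) = \frac{172698974140}{72299}$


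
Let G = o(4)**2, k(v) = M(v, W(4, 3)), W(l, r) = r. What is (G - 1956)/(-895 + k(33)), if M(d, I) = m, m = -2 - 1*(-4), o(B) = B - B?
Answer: 1956/893 ≈ 2.1904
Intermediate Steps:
o(B) = 0
m = 2 (m = -2 + 4 = 2)
M(d, I) = 2
k(v) = 2
G = 0 (G = 0**2 = 0)
(G - 1956)/(-895 + k(33)) = (0 - 1956)/(-895 + 2) = -1956/(-893) = -1956*(-1/893) = 1956/893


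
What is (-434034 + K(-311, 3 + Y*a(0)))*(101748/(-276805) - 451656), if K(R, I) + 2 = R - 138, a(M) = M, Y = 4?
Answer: 10863927315730716/55361 ≈ 1.9624e+11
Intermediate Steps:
K(R, I) = -140 + R (K(R, I) = -2 + (R - 138) = -2 + (-138 + R) = -140 + R)
(-434034 + K(-311, 3 + Y*a(0)))*(101748/(-276805) - 451656) = (-434034 + (-140 - 311))*(101748/(-276805) - 451656) = (-434034 - 451)*(101748*(-1/276805) - 451656) = -434485*(-101748/276805 - 451656) = -434485*(-125020740828/276805) = 10863927315730716/55361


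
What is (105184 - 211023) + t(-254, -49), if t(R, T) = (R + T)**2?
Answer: -14030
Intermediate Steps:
(105184 - 211023) + t(-254, -49) = (105184 - 211023) + (-254 - 49)**2 = -105839 + (-303)**2 = -105839 + 91809 = -14030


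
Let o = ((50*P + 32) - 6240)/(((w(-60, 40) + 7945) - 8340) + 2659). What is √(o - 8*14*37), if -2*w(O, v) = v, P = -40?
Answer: 2*I*√36259861/187 ≈ 64.402*I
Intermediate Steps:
w(O, v) = -v/2
o = -684/187 (o = ((50*(-40) + 32) - 6240)/(((-½*40 + 7945) - 8340) + 2659) = ((-2000 + 32) - 6240)/(((-20 + 7945) - 8340) + 2659) = (-1968 - 6240)/((7925 - 8340) + 2659) = -8208/(-415 + 2659) = -8208/2244 = -8208*1/2244 = -684/187 ≈ -3.6578)
√(o - 8*14*37) = √(-684/187 - 8*14*37) = √(-684/187 - 112*37) = √(-684/187 - 4144) = √(-775612/187) = 2*I*√36259861/187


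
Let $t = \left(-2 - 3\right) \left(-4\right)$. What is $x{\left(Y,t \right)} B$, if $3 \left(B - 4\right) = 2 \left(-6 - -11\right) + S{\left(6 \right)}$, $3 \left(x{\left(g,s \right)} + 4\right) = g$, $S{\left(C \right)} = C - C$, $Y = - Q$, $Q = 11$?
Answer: $- \frac{506}{9} \approx -56.222$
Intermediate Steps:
$Y = -11$ ($Y = \left(-1\right) 11 = -11$)
$t = 20$ ($t = \left(-5\right) \left(-4\right) = 20$)
$S{\left(C \right)} = 0$
$x{\left(g,s \right)} = -4 + \frac{g}{3}$
$B = \frac{22}{3}$ ($B = 4 + \frac{2 \left(-6 - -11\right) + 0}{3} = 4 + \frac{2 \left(-6 + 11\right) + 0}{3} = 4 + \frac{2 \cdot 5 + 0}{3} = 4 + \frac{10 + 0}{3} = 4 + \frac{1}{3} \cdot 10 = 4 + \frac{10}{3} = \frac{22}{3} \approx 7.3333$)
$x{\left(Y,t \right)} B = \left(-4 + \frac{1}{3} \left(-11\right)\right) \frac{22}{3} = \left(-4 - \frac{11}{3}\right) \frac{22}{3} = \left(- \frac{23}{3}\right) \frac{22}{3} = - \frac{506}{9}$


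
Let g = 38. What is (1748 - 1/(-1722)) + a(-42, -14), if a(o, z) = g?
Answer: 3075493/1722 ≈ 1786.0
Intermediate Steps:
a(o, z) = 38
(1748 - 1/(-1722)) + a(-42, -14) = (1748 - 1/(-1722)) + 38 = (1748 - 1*(-1/1722)) + 38 = (1748 + 1/1722) + 38 = 3010057/1722 + 38 = 3075493/1722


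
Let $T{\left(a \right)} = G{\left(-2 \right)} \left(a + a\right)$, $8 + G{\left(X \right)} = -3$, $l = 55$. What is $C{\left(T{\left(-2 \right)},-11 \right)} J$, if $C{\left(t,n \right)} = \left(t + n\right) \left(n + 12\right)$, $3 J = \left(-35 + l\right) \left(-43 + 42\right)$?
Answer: $-220$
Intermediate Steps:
$G{\left(X \right)} = -11$ ($G{\left(X \right)} = -8 - 3 = -11$)
$T{\left(a \right)} = - 22 a$ ($T{\left(a \right)} = - 11 \left(a + a\right) = - 11 \cdot 2 a = - 22 a$)
$J = - \frac{20}{3}$ ($J = \frac{\left(-35 + 55\right) \left(-43 + 42\right)}{3} = \frac{20 \left(-1\right)}{3} = \frac{1}{3} \left(-20\right) = - \frac{20}{3} \approx -6.6667$)
$C{\left(t,n \right)} = \left(12 + n\right) \left(n + t\right)$ ($C{\left(t,n \right)} = \left(n + t\right) \left(12 + n\right) = \left(12 + n\right) \left(n + t\right)$)
$C{\left(T{\left(-2 \right)},-11 \right)} J = \left(\left(-11\right)^{2} + 12 \left(-11\right) + 12 \left(\left(-22\right) \left(-2\right)\right) - 11 \left(\left(-22\right) \left(-2\right)\right)\right) \left(- \frac{20}{3}\right) = \left(121 - 132 + 12 \cdot 44 - 484\right) \left(- \frac{20}{3}\right) = \left(121 - 132 + 528 - 484\right) \left(- \frac{20}{3}\right) = 33 \left(- \frac{20}{3}\right) = -220$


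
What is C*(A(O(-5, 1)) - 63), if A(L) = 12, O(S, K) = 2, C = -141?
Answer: 7191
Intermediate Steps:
C*(A(O(-5, 1)) - 63) = -141*(12 - 63) = -141*(-51) = 7191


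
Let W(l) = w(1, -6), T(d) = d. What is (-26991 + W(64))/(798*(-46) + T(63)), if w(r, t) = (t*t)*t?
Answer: 9069/12215 ≈ 0.74245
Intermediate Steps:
w(r, t) = t³ (w(r, t) = t²*t = t³)
W(l) = -216 (W(l) = (-6)³ = -216)
(-26991 + W(64))/(798*(-46) + T(63)) = (-26991 - 216)/(798*(-46) + 63) = -27207/(-36708 + 63) = -27207/(-36645) = -27207*(-1/36645) = 9069/12215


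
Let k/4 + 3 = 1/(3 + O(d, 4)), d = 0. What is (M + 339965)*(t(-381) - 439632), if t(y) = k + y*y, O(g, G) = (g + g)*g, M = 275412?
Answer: -543651733765/3 ≈ -1.8122e+11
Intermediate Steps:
O(g, G) = 2*g**2 (O(g, G) = (2*g)*g = 2*g**2)
k = -32/3 (k = -12 + 4/(3 + 2*0**2) = -12 + 4/(3 + 2*0) = -12 + 4/(3 + 0) = -12 + 4/3 = -32/3 ≈ -10.667)
t(y) = -32/3 + y**2 (t(y) = -32/3 + y*y = -32/3 + y**2)
(M + 339965)*(t(-381) - 439632) = (275412 + 339965)*((-32/3 + (-381)**2) - 439632) = 615377*((-32/3 + 145161) - 439632) = 615377*(435451/3 - 439632) = 615377*(-883445/3) = -543651733765/3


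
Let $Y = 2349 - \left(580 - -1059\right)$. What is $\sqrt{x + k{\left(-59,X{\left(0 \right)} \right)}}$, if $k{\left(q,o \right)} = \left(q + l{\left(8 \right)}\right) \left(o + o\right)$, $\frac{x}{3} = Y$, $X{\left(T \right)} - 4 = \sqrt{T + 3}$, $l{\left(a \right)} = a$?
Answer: $\sqrt{1722 - 102 \sqrt{3}} \approx 39.311$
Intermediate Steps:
$X{\left(T \right)} = 4 + \sqrt{3 + T}$ ($X{\left(T \right)} = 4 + \sqrt{T + 3} = 4 + \sqrt{3 + T}$)
$Y = 710$ ($Y = 2349 - \left(580 + 1059\right) = 2349 - 1639 = 710$)
$x = 2130$ ($x = 3 \cdot 710 = 2130$)
$k{\left(q,o \right)} = 2 o \left(8 + q\right)$ ($k{\left(q,o \right)} = \left(q + 8\right) \left(o + o\right) = \left(8 + q\right) 2 o = 2 o \left(8 + q\right)$)
$\sqrt{x + k{\left(-59,X{\left(0 \right)} \right)}} = \sqrt{2130 + 2 \left(4 + \sqrt{3 + 0}\right) \left(8 - 59\right)} = \sqrt{2130 + 2 \left(4 + \sqrt{3}\right) \left(-51\right)} = \sqrt{2130 - \left(408 + 102 \sqrt{3}\right)} = \sqrt{1722 - 102 \sqrt{3}}$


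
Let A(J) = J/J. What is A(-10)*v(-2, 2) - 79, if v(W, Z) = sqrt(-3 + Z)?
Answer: -79 + I ≈ -79.0 + 1.0*I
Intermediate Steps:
A(J) = 1
A(-10)*v(-2, 2) - 79 = 1*sqrt(-3 + 2) - 79 = 1*sqrt(-1) - 79 = 1*I - 79 = I - 79 = -79 + I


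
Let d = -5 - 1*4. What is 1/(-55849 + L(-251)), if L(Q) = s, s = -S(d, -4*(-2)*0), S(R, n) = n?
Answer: -1/55849 ≈ -1.7905e-5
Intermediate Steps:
d = -9 (d = -5 - 4 = -9)
s = 0 (s = -(-4*(-2))*0 = -8*0 = -1*0 = 0)
L(Q) = 0
1/(-55849 + L(-251)) = 1/(-55849 + 0) = 1/(-55849) = -1/55849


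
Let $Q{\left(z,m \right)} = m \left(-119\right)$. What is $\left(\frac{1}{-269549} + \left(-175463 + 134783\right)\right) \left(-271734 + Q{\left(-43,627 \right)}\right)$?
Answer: $\frac{3797782591968387}{269549} \approx 1.4089 \cdot 10^{10}$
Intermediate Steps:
$Q{\left(z,m \right)} = - 119 m$
$\left(\frac{1}{-269549} + \left(-175463 + 134783\right)\right) \left(-271734 + Q{\left(-43,627 \right)}\right) = \left(\frac{1}{-269549} + \left(-175463 + 134783\right)\right) \left(-271734 - 74613\right) = \left(- \frac{1}{269549} - 40680\right) \left(-271734 - 74613\right) = \left(- \frac{10965253321}{269549}\right) \left(-346347\right) = \frac{3797782591968387}{269549}$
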